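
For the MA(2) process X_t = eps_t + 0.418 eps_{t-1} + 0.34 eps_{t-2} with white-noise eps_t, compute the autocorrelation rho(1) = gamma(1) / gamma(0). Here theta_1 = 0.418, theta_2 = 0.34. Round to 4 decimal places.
\rho(1) = 0.4341

For an MA(q) process with theta_0 = 1, the autocovariance is
  gamma(k) = sigma^2 * sum_{i=0..q-k} theta_i * theta_{i+k},
and rho(k) = gamma(k) / gamma(0). Sigma^2 cancels.
  numerator   = (1)*(0.418) + (0.418)*(0.34) = 0.56012.
  denominator = (1)^2 + (0.418)^2 + (0.34)^2 = 1.290324.
  rho(1) = 0.56012 / 1.290324 = 0.4341.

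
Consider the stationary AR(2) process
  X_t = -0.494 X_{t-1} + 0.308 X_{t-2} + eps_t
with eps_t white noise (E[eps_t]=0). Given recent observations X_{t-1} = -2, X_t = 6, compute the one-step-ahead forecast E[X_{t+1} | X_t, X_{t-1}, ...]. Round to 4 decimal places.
E[X_{t+1} \mid \mathcal F_t] = -3.5800

For an AR(p) model X_t = c + sum_i phi_i X_{t-i} + eps_t, the
one-step-ahead conditional mean is
  E[X_{t+1} | X_t, ...] = c + sum_i phi_i X_{t+1-i}.
Substitute known values:
  E[X_{t+1} | ...] = (-0.494) * (6) + (0.308) * (-2)
                   = -3.5800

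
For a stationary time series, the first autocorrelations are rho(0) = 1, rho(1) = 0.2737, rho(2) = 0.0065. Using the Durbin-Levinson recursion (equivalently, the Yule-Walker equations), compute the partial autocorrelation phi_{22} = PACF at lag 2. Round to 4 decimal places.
\phi_{22} = -0.0740

The PACF at lag k is phi_{kk}, the last component of the solution
to the Yule-Walker system G_k phi = r_k where
  (G_k)_{ij} = rho(|i - j|), (r_k)_i = rho(i), i,j = 1..k.
Equivalently, Durbin-Levinson gives phi_{kk} iteratively:
  phi_{11} = rho(1)
  phi_{kk} = [rho(k) - sum_{j=1..k-1} phi_{k-1,j} rho(k-j)]
            / [1 - sum_{j=1..k-1} phi_{k-1,j} rho(j)],
  phi_{k,j} = phi_{k-1,j} - phi_{kk} phi_{k-1,k-j},  j = 1..k-1.
Step k = 1:
  phi_11 = rho(1) = 0.2737.
Step k = 2:
  phi_22 = [rho(2) - phi_11 rho(1)] / [1 - phi_11 rho(1)] = [0.0065 - (0.2737)(0.2737)] / [1 - (0.2737)(0.2737)]
         = -0.06841169 / 0.92508831 = -0.074.
Therefore phi_{22} = -0.0740.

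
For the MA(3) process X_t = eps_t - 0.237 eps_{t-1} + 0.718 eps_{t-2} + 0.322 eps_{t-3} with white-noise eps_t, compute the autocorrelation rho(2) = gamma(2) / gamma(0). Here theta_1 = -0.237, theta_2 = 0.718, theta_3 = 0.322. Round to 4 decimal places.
\rho(2) = 0.3830

For an MA(q) process with theta_0 = 1, the autocovariance is
  gamma(k) = sigma^2 * sum_{i=0..q-k} theta_i * theta_{i+k},
and rho(k) = gamma(k) / gamma(0). Sigma^2 cancels.
  numerator   = (1)*(0.718) + (-0.237)*(0.322) = 0.641686.
  denominator = (1)^2 + (-0.237)^2 + (0.718)^2 + (0.322)^2 = 1.675377.
  rho(2) = 0.641686 / 1.675377 = 0.3830.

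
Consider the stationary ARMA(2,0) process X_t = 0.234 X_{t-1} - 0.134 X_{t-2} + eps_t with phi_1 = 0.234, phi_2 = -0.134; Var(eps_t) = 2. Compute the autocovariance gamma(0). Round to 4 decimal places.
\gamma(0) = 2.1271

Multiply the model equation by X_{t-k} and take expectations. With theta_0 = psi_0 = 1 and psi_j the MA(infinity) weights, this gives
  gamma(k) - sum_i phi_i gamma(k-i) = c_k,
  c_k = sigma^2 * sum_{j=k..q} theta_j psi_{j-k}   (c_k = 0 for k > q),
using gamma(-m) = gamma(m).
Pure AR (q = 0): c_0 = sigma^2 = 2, c_k = 0 for k >= 1.
Equations for k = 0, 1, 2 (AR order 2, c_2 = 0):
  (E0) gamma(0) = phi_1 gamma(1) + phi_2 gamma(2) + c_0
  (E1) gamma(1) = phi_1 gamma(0) + phi_2 gamma(1) + c_1
  (E2) gamma(2) = phi_1 gamma(1) + phi_2 gamma(0)
From (E1): gamma(1) = A gamma(0) + B with
  A = phi_1 / (1 - phi_2) = 0.234 / 1.134 = 0.206349,   B = c_1 / (1 - phi_2) = 0 / 1.134 = 0.
Insert (E2) into (E0): gamma(0) (1 - phi_2^2) = phi_1 (1 + phi_2) gamma(1) + c_0.
  phi_1 (1 + phi_2) = (0.234)(0.866) = 0.202644,   1 - phi_2^2 = 0.982044.
Replace gamma(1) by A gamma(0) + B and collect gamma(0):
  gamma(0) [0.982044 - (0.202644)(0.206349)] = c_0 = 2
  gamma(0) * 0.940229 = 2
  gamma(0) = 2 / 0.940229 = 2.127142.
Therefore gamma(0) = 2.1271 (to 4 decimal places).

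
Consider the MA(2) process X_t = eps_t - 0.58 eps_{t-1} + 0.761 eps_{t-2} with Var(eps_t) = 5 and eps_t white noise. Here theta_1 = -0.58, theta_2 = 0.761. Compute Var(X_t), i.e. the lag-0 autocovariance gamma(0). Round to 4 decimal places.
\gamma(0) = 9.5776

For an MA(q) process X_t = eps_t + sum_i theta_i eps_{t-i} with
Var(eps_t) = sigma^2, the variance is
  gamma(0) = sigma^2 * (1 + sum_i theta_i^2).
  sum_i theta_i^2 = (-0.58)^2 + (0.761)^2 = 0.3364 + 0.579121 = 0.915521.
  gamma(0) = 5 * (1 + 0.915521) = 5 * 1.915521 = 9.577605, which rounds to 9.5776.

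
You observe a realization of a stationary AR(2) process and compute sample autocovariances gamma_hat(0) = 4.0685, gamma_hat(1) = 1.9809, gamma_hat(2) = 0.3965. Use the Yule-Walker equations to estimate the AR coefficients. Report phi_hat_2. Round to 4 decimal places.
\hat\phi_{2} = -0.1830

The Yule-Walker equations for an AR(p) process read, in matrix form,
  Gamma_p phi = r_p,   with   (Gamma_p)_{ij} = gamma(|i - j|),
                       (r_p)_i = gamma(i),   i,j = 1..p.
Substitute the sample gammas (Toeplitz matrix and right-hand side of size 2):
  Gamma_p = [[4.0685, 1.9809], [1.9809, 4.0685]]
  r_p     = [1.9809, 0.3965]
Written out:
  4.0685 phi_1 + 1.9809 phi_2 = 1.9809
  1.9809 phi_1 + 4.0685 phi_2 = 0.3965
Solve by Cramer's rule:
  det = gamma(0)^2 - gamma(1)^2 = (4.0685)^2 - (1.9809)^2 = 16.55269225 - 3.92396481 = 12.62872744
  phi_hat_1 = [gamma(1) gamma(0) - gamma(1) gamma(2)] / det = [(1.9809)(4.0685) - (1.9809)(0.3965)] / 12.62872744 = 7.2738648 / 12.62872744 = 0.576
  phi_hat_2 = [gamma(0) gamma(2) - gamma(1)^2] / det = [(4.0685)(0.3965) - (1.9809)^2] / 12.62872744 = -2.31080456 / 12.62872744 = -0.183
So phi_hat = [0.5760, -0.1830].
Therefore phi_hat_2 = -0.1830.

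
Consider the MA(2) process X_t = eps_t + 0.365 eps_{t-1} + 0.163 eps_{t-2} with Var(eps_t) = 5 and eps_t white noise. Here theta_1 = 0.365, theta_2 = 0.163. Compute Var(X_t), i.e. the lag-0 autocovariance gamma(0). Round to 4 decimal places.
\gamma(0) = 5.7990

For an MA(q) process X_t = eps_t + sum_i theta_i eps_{t-i} with
Var(eps_t) = sigma^2, the variance is
  gamma(0) = sigma^2 * (1 + sum_i theta_i^2).
  sum_i theta_i^2 = (0.365)^2 + (0.163)^2 = 0.133225 + 0.026569 = 0.159794.
  gamma(0) = 5 * (1 + 0.159794) = 5 * 1.159794 = 5.79897, which rounds to 5.7990.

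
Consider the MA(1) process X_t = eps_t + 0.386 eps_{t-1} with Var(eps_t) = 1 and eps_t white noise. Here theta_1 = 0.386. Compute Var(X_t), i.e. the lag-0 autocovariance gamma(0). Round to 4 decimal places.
\gamma(0) = 1.1490

For an MA(q) process X_t = eps_t + sum_i theta_i eps_{t-i} with
Var(eps_t) = sigma^2, the variance is
  gamma(0) = sigma^2 * (1 + sum_i theta_i^2).
  sum_i theta_i^2 = (0.386)^2 = 0.148996.
  gamma(0) = 1 * (1 + 0.148996) = 1 * 1.148996 = 1.148996, which rounds to 1.1490.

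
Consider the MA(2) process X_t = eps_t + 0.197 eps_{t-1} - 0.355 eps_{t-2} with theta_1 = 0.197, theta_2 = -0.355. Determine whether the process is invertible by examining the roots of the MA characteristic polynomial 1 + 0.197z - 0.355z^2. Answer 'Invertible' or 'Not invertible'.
\text{Invertible}

The MA(q) characteristic polynomial is P(z) = 1 + 0.197z - 0.355z^2.
Invertibility requires all roots to lie outside the unit circle, i.e. |z| > 1 for every root.
Set 1 + (0.197) z + (-0.355) z^2 = 0, i.e. a z^2 + b z + c = 0 with a = -0.355, b = 0.197, c = 1.
Discriminant D = b^2 - 4ac = (0.197)^2 - 4*(-0.355)*1 = 0.038809 - (-1.42) = 1.458809.
D >= 0, so the roots are real: z = (-b +/- sqrt(D)) / (2a) = (-0.197 +/- 1.207812) / (-0.71).
  z_1 = (-0.197 + 1.207812) / (-0.71) = -1.4237,   |z_1| = 1.4237.
  z_2 = (-0.197 - 1.207812) / (-0.71) = 1.9786,   |z_2| = 1.9786.
Moduli of all roots: 1.4237, 1.9786.
All moduli strictly greater than 1? Yes.
Verdict: Invertible.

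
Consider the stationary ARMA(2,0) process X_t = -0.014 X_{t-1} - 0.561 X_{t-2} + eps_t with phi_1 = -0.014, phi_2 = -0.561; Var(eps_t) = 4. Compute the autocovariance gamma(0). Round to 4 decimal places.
\gamma(0) = 5.8375

Multiply the model equation by X_{t-k} and take expectations. With theta_0 = psi_0 = 1 and psi_j the MA(infinity) weights, this gives
  gamma(k) - sum_i phi_i gamma(k-i) = c_k,
  c_k = sigma^2 * sum_{j=k..q} theta_j psi_{j-k}   (c_k = 0 for k > q),
using gamma(-m) = gamma(m).
Pure AR (q = 0): c_0 = sigma^2 = 4, c_k = 0 for k >= 1.
Equations for k = 0, 1, 2 (AR order 2, c_2 = 0):
  (E0) gamma(0) = phi_1 gamma(1) + phi_2 gamma(2) + c_0
  (E1) gamma(1) = phi_1 gamma(0) + phi_2 gamma(1) + c_1
  (E2) gamma(2) = phi_1 gamma(1) + phi_2 gamma(0)
From (E1): gamma(1) = A gamma(0) + B with
  A = phi_1 / (1 - phi_2) = -0.014 / 1.561 = -0.008969,   B = c_1 / (1 - phi_2) = 0 / 1.561 = 0.
Insert (E2) into (E0): gamma(0) (1 - phi_2^2) = phi_1 (1 + phi_2) gamma(1) + c_0.
  phi_1 (1 + phi_2) = (-0.014)(0.439) = -0.006146,   1 - phi_2^2 = 0.685279.
Replace gamma(1) by A gamma(0) + B and collect gamma(0):
  gamma(0) [0.685279 - (-0.006146)(-0.008969)] = c_0 = 4
  gamma(0) * 0.685224 = 4
  gamma(0) = 4 / 0.685224 = 5.837508.
Therefore gamma(0) = 5.8375 (to 4 decimal places).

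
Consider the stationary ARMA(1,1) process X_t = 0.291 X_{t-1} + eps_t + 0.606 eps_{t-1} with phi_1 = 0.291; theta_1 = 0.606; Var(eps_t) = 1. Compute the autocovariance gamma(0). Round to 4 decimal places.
\gamma(0) = 1.8790

Multiply the model equation by X_{t-k} and take expectations. With theta_0 = psi_0 = 1 and psi_j the MA(infinity) weights, this gives
  gamma(k) - sum_i phi_i gamma(k-i) = c_k,
  c_k = sigma^2 * sum_{j=k..q} theta_j psi_{j-k}   (c_k = 0 for k > q),
using gamma(-m) = gamma(m).
psi-weights needed (psi_j = theta_j + sum_i phi_i psi_{j-i}):
  psi_1 = theta_1 + phi_1 = 0.606 + (0.291) = 0.897
Right-hand sides:
  c_0 = sigma^2 (1 + theta_1 psi_1) = 1 * (1 + (0.606)(0.897)) = 1 * 1.543582 = 1.543582
  c_1 = sigma^2 theta_1 = 1 * (0.606) = 0.606
  c_2 = 0
Equations for k = 0 and k = 1 (AR order 1):
  gamma(0) = phi_1 gamma(1) + c_0
  gamma(1) = phi_1 gamma(0) + c_1
Substituting the second into the first: gamma(0) (1 - phi_1^2) = c_0 + phi_1 c_1, so
  gamma(0) = (c_0 + phi_1 c_1) / (1 - phi_1^2) = (1.543582 + (0.291)(0.606)) / (1 - (0.291)^2) = 1.719928 / 0.915319 = 1.879048.
Therefore gamma(0) = 1.8790 (to 4 decimal places).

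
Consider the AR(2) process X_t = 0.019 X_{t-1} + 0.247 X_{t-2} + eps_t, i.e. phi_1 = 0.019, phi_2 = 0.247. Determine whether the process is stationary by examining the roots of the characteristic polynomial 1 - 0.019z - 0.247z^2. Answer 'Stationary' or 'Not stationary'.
\text{Stationary}

The AR(p) characteristic polynomial is P(z) = 1 - 0.019z - 0.247z^2.
Stationarity requires all roots to lie outside the unit circle, i.e. |z| > 1 for every root.
Set 1 + (-0.019) z + (-0.247) z^2 = 0, i.e. a z^2 + b z + c = 0 with a = -0.247, b = -0.019, c = 1.
Discriminant D = b^2 - 4ac = (-0.019)^2 - 4*(-0.247)*1 = 0.000361 - (-0.988) = 0.988361.
D >= 0, so the roots are real: z = (-b +/- sqrt(D)) / (2a) = (0.019 +/- 0.994163) / (-0.494).
  z_1 = (0.019 + 0.994163) / (-0.494) = -2.0509,   |z_1| = 2.0509.
  z_2 = (0.019 - 0.994163) / (-0.494) = 1.974,   |z_2| = 1.974.
Moduli of all roots: 2.0509, 1.9740.
All moduli strictly greater than 1? Yes.
Verdict: Stationary.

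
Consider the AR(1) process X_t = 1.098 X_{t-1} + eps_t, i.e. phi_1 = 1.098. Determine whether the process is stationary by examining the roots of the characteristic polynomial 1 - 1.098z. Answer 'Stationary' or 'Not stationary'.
\text{Not stationary}

The AR(p) characteristic polynomial is P(z) = 1 - 1.098z.
Stationarity requires all roots to lie outside the unit circle, i.e. |z| > 1 for every root.
This is linear in z: 1 + (-1.098) z = 0  =>  z = -1/(-1.098) = 0.910747,  |z| = 0.910747.
Moduli of all roots: 0.9107.
All moduli strictly greater than 1? No.
Verdict: Not stationary.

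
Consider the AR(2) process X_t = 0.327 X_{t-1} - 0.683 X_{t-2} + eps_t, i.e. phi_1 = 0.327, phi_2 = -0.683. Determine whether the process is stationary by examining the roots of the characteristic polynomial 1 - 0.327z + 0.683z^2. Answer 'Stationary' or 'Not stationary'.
\text{Stationary}

The AR(p) characteristic polynomial is P(z) = 1 - 0.327z + 0.683z^2.
Stationarity requires all roots to lie outside the unit circle, i.e. |z| > 1 for every root.
Set 1 + (-0.327) z + (0.683) z^2 = 0, i.e. a z^2 + b z + c = 0 with a = 0.683, b = -0.327, c = 1.
Discriminant D = b^2 - 4ac = (-0.327)^2 - 4*(0.683)*1 = 0.106929 - (2.732) = -2.625071.
D < 0, so the roots are the complex-conjugate pair z = (-b +/- i sqrt(-D)) / (2a) = 0.2394 +/- 1.1861i.
For a conjugate pair |z|^2 = z * conj(z) = (product of roots) = c/a = 1/(0.683) = 1.464129, so |z| = sqrt(1.464129) = 1.21 for both roots.
Moduli of all roots: 1.2100, 1.2100.
All moduli strictly greater than 1? Yes.
Verdict: Stationary.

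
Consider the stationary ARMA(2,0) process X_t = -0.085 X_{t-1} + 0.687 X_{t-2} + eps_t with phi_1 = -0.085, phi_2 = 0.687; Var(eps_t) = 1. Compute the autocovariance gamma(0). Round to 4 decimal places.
\gamma(0) = 2.0446

Multiply the model equation by X_{t-k} and take expectations. With theta_0 = psi_0 = 1 and psi_j the MA(infinity) weights, this gives
  gamma(k) - sum_i phi_i gamma(k-i) = c_k,
  c_k = sigma^2 * sum_{j=k..q} theta_j psi_{j-k}   (c_k = 0 for k > q),
using gamma(-m) = gamma(m).
Pure AR (q = 0): c_0 = sigma^2 = 1, c_k = 0 for k >= 1.
Equations for k = 0, 1, 2 (AR order 2, c_2 = 0):
  (E0) gamma(0) = phi_1 gamma(1) + phi_2 gamma(2) + c_0
  (E1) gamma(1) = phi_1 gamma(0) + phi_2 gamma(1) + c_1
  (E2) gamma(2) = phi_1 gamma(1) + phi_2 gamma(0)
From (E1): gamma(1) = A gamma(0) + B with
  A = phi_1 / (1 - phi_2) = -0.085 / 0.313 = -0.271565,   B = c_1 / (1 - phi_2) = 0 / 0.313 = 0.
Insert (E2) into (E0): gamma(0) (1 - phi_2^2) = phi_1 (1 + phi_2) gamma(1) + c_0.
  phi_1 (1 + phi_2) = (-0.085)(1.687) = -0.143395,   1 - phi_2^2 = 0.528031.
Replace gamma(1) by A gamma(0) + B and collect gamma(0):
  gamma(0) [0.528031 - (-0.143395)(-0.271565)] = c_0 = 1
  gamma(0) * 0.48909 = 1
  gamma(0) = 1 / 0.48909 = 2.044614.
Therefore gamma(0) = 2.0446 (to 4 decimal places).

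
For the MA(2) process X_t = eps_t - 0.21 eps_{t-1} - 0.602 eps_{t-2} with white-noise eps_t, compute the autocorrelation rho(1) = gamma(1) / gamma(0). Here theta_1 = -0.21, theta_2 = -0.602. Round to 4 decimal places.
\rho(1) = -0.0594

For an MA(q) process with theta_0 = 1, the autocovariance is
  gamma(k) = sigma^2 * sum_{i=0..q-k} theta_i * theta_{i+k},
and rho(k) = gamma(k) / gamma(0). Sigma^2 cancels.
  numerator   = (1)*(-0.21) + (-0.21)*(-0.602) = -0.08358.
  denominator = (1)^2 + (-0.21)^2 + (-0.602)^2 = 1.406504.
  rho(1) = -0.08358 / 1.406504 = -0.0594.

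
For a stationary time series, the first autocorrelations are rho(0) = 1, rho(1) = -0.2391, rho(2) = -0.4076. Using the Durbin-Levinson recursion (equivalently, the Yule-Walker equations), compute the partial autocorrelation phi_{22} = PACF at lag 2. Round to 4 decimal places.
\phi_{22} = -0.4930

The PACF at lag k is phi_{kk}, the last component of the solution
to the Yule-Walker system G_k phi = r_k where
  (G_k)_{ij} = rho(|i - j|), (r_k)_i = rho(i), i,j = 1..k.
Equivalently, Durbin-Levinson gives phi_{kk} iteratively:
  phi_{11} = rho(1)
  phi_{kk} = [rho(k) - sum_{j=1..k-1} phi_{k-1,j} rho(k-j)]
            / [1 - sum_{j=1..k-1} phi_{k-1,j} rho(j)],
  phi_{k,j} = phi_{k-1,j} - phi_{kk} phi_{k-1,k-j},  j = 1..k-1.
Step k = 1:
  phi_11 = rho(1) = -0.2391.
Step k = 2:
  phi_22 = [rho(2) - phi_11 rho(1)] / [1 - phi_11 rho(1)] = [-0.4076 - (-0.2391)(-0.2391)] / [1 - (-0.2391)(-0.2391)]
         = -0.46476881 / 0.94283119 = -0.493.
Therefore phi_{22} = -0.4930.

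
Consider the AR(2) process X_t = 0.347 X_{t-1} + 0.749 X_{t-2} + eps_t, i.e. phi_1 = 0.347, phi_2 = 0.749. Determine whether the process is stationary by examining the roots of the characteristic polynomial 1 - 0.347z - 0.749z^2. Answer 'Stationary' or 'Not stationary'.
\text{Not stationary}

The AR(p) characteristic polynomial is P(z) = 1 - 0.347z - 0.749z^2.
Stationarity requires all roots to lie outside the unit circle, i.e. |z| > 1 for every root.
Set 1 + (-0.347) z + (-0.749) z^2 = 0, i.e. a z^2 + b z + c = 0 with a = -0.749, b = -0.347, c = 1.
Discriminant D = b^2 - 4ac = (-0.347)^2 - 4*(-0.749)*1 = 0.120409 - (-2.996) = 3.116409.
D >= 0, so the roots are real: z = (-b +/- sqrt(D)) / (2a) = (0.347 +/- 1.765335) / (-1.498).
  z_1 = (0.347 + 1.765335) / (-1.498) = -1.4101,   |z_1| = 1.4101.
  z_2 = (0.347 - 1.765335) / (-1.498) = 0.9468,   |z_2| = 0.9468.
Moduli of all roots: 1.4101, 0.9468.
All moduli strictly greater than 1? No.
Verdict: Not stationary.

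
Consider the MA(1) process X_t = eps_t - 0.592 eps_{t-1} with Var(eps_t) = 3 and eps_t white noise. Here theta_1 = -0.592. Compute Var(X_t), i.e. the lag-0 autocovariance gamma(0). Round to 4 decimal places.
\gamma(0) = 4.0514

For an MA(q) process X_t = eps_t + sum_i theta_i eps_{t-i} with
Var(eps_t) = sigma^2, the variance is
  gamma(0) = sigma^2 * (1 + sum_i theta_i^2).
  sum_i theta_i^2 = (-0.592)^2 = 0.350464.
  gamma(0) = 3 * (1 + 0.350464) = 3 * 1.350464 = 4.051392, which rounds to 4.0514.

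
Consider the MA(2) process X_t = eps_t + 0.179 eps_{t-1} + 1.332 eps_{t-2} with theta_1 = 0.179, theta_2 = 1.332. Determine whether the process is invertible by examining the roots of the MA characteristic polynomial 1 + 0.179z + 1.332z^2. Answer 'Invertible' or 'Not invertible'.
\text{Not invertible}

The MA(q) characteristic polynomial is P(z) = 1 + 0.179z + 1.332z^2.
Invertibility requires all roots to lie outside the unit circle, i.e. |z| > 1 for every root.
Set 1 + (0.179) z + (1.332) z^2 = 0, i.e. a z^2 + b z + c = 0 with a = 1.332, b = 0.179, c = 1.
Discriminant D = b^2 - 4ac = (0.179)^2 - 4*(1.332)*1 = 0.032041 - (5.328) = -5.295959.
D < 0, so the roots are the complex-conjugate pair z = (-b +/- i sqrt(-D)) / (2a) = -0.0672 +/- 0.8638i.
For a conjugate pair |z|^2 = z * conj(z) = (product of roots) = c/a = 1/(1.332) = 0.750751, so |z| = sqrt(0.750751) = 0.8665 for both roots.
Moduli of all roots: 0.8665, 0.8665.
All moduli strictly greater than 1? No.
Verdict: Not invertible.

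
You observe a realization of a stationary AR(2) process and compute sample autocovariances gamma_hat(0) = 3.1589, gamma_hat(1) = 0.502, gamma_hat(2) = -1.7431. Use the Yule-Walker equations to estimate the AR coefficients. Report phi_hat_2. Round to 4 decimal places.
\hat\phi_{2} = -0.5920

The Yule-Walker equations for an AR(p) process read, in matrix form,
  Gamma_p phi = r_p,   with   (Gamma_p)_{ij} = gamma(|i - j|),
                       (r_p)_i = gamma(i),   i,j = 1..p.
Substitute the sample gammas (Toeplitz matrix and right-hand side of size 2):
  Gamma_p = [[3.1589, 0.502], [0.502, 3.1589]]
  r_p     = [0.502, -1.7431]
Written out:
  3.1589 phi_1 + 0.502 phi_2 = 0.502
  0.502 phi_1 + 3.1589 phi_2 = -1.7431
Solve by Cramer's rule:
  det = gamma(0)^2 - gamma(1)^2 = (3.1589)^2 - (0.502)^2 = 9.97864921 - 0.252004 = 9.72664521
  phi_hat_1 = [gamma(1) gamma(0) - gamma(1) gamma(2)] / det = [(0.502)(3.1589) - (0.502)(-1.7431)] / 9.72664521 = 2.460804 / 9.72664521 = 0.253
  phi_hat_2 = [gamma(0) gamma(2) - gamma(1)^2] / det = [(3.1589)(-1.7431) - (0.502)^2] / 9.72664521 = -5.75828259 / 9.72664521 = -0.592
So phi_hat = [0.2530, -0.5920].
Therefore phi_hat_2 = -0.5920.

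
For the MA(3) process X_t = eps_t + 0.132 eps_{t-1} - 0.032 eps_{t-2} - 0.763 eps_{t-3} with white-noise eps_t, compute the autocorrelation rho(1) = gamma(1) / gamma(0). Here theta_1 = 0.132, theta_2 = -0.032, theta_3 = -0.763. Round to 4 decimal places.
\rho(1) = 0.0951

For an MA(q) process with theta_0 = 1, the autocovariance is
  gamma(k) = sigma^2 * sum_{i=0..q-k} theta_i * theta_{i+k},
and rho(k) = gamma(k) / gamma(0). Sigma^2 cancels.
  numerator   = (1)*(0.132) + (0.132)*(-0.032) + (-0.032)*(-0.763) = 0.152192.
  denominator = (1)^2 + (0.132)^2 + (-0.032)^2 + (-0.763)^2 = 1.600617.
  rho(1) = 0.152192 / 1.600617 = 0.0951.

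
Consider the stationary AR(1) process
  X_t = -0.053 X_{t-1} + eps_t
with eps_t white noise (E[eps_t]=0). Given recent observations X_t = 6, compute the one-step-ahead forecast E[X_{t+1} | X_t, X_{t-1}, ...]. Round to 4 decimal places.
E[X_{t+1} \mid \mathcal F_t] = -0.3180

For an AR(p) model X_t = c + sum_i phi_i X_{t-i} + eps_t, the
one-step-ahead conditional mean is
  E[X_{t+1} | X_t, ...] = c + sum_i phi_i X_{t+1-i}.
Substitute known values:
  E[X_{t+1} | ...] = (-0.053) * (6)
                   = -0.3180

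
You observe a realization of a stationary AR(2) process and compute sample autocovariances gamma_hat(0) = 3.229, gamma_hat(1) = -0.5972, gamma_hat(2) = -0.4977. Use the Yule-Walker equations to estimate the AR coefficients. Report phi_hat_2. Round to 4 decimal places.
\hat\phi_{2} = -0.1950

The Yule-Walker equations for an AR(p) process read, in matrix form,
  Gamma_p phi = r_p,   with   (Gamma_p)_{ij} = gamma(|i - j|),
                       (r_p)_i = gamma(i),   i,j = 1..p.
Substitute the sample gammas (Toeplitz matrix and right-hand side of size 2):
  Gamma_p = [[3.229, -0.5972], [-0.5972, 3.229]]
  r_p     = [-0.5972, -0.4977]
Written out:
  3.229 phi_1 - 0.5972 phi_2 = -0.5972
  -0.5972 phi_1 + 3.229 phi_2 = -0.4977
Solve by Cramer's rule:
  det = gamma(0)^2 - gamma(1)^2 = (3.229)^2 - (-0.5972)^2 = 10.426441 - 0.35664784 = 10.06979316
  phi_hat_1 = [gamma(1) gamma(0) - gamma(1) gamma(2)] / det = [(-0.5972)(3.229) - (-0.5972)(-0.4977)] / 10.06979316 = -2.22558524 / 10.06979316 = -0.221
  phi_hat_2 = [gamma(0) gamma(2) - gamma(1)^2] / det = [(3.229)(-0.4977) - (-0.5972)^2] / 10.06979316 = -1.96372114 / 10.06979316 = -0.195
So phi_hat = [-0.2210, -0.1950].
Therefore phi_hat_2 = -0.1950.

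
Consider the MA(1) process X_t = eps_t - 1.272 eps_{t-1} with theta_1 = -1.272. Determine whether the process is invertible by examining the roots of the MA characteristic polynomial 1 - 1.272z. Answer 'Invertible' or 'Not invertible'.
\text{Not invertible}

The MA(q) characteristic polynomial is P(z) = 1 - 1.272z.
Invertibility requires all roots to lie outside the unit circle, i.e. |z| > 1 for every root.
This is linear in z: 1 + (-1.272) z = 0  =>  z = -1/(-1.272) = 0.786164,  |z| = 0.786164.
Moduli of all roots: 0.7862.
All moduli strictly greater than 1? No.
Verdict: Not invertible.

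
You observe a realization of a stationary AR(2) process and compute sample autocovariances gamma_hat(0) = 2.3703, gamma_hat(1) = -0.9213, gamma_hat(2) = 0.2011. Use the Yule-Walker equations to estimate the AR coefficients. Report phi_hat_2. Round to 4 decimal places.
\hat\phi_{2} = -0.0780

The Yule-Walker equations for an AR(p) process read, in matrix form,
  Gamma_p phi = r_p,   with   (Gamma_p)_{ij} = gamma(|i - j|),
                       (r_p)_i = gamma(i),   i,j = 1..p.
Substitute the sample gammas (Toeplitz matrix and right-hand side of size 2):
  Gamma_p = [[2.3703, -0.9213], [-0.9213, 2.3703]]
  r_p     = [-0.9213, 0.2011]
Written out:
  2.3703 phi_1 - 0.9213 phi_2 = -0.9213
  -0.9213 phi_1 + 2.3703 phi_2 = 0.2011
Solve by Cramer's rule:
  det = gamma(0)^2 - gamma(1)^2 = (2.3703)^2 - (-0.9213)^2 = 5.61832209 - 0.84879369 = 4.7695284
  phi_hat_1 = [gamma(1) gamma(0) - gamma(1) gamma(2)] / det = [(-0.9213)(2.3703) - (-0.9213)(0.2011)] / 4.7695284 = -1.99848396 / 4.7695284 = -0.419
  phi_hat_2 = [gamma(0) gamma(2) - gamma(1)^2] / det = [(2.3703)(0.2011) - (-0.9213)^2] / 4.7695284 = -0.37212636 / 4.7695284 = -0.078
So phi_hat = [-0.4190, -0.0780].
Therefore phi_hat_2 = -0.0780.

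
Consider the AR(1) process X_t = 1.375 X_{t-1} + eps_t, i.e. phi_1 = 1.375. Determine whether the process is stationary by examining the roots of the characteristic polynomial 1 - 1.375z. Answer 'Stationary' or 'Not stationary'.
\text{Not stationary}

The AR(p) characteristic polynomial is P(z) = 1 - 1.375z.
Stationarity requires all roots to lie outside the unit circle, i.e. |z| > 1 for every root.
This is linear in z: 1 + (-1.375) z = 0  =>  z = -1/(-1.375) = 0.727273,  |z| = 0.727273.
Moduli of all roots: 0.7273.
All moduli strictly greater than 1? No.
Verdict: Not stationary.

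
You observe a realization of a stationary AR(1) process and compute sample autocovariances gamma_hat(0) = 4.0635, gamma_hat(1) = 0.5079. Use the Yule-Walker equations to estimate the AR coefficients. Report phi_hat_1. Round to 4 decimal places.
\hat\phi_{1} = 0.1250

The Yule-Walker equations for an AR(p) process read, in matrix form,
  Gamma_p phi = r_p,   with   (Gamma_p)_{ij} = gamma(|i - j|),
                       (r_p)_i = gamma(i),   i,j = 1..p.
Substitute the sample gammas (Toeplitz matrix and right-hand side of size 1):
  Gamma_p = [[4.0635]]
  r_p     = [0.5079]
With p = 1 this is the single equation gamma(0) phi_1 = gamma(1):
  phi_hat_1 = gamma(1) / gamma(0) = 0.5079 / 4.0635 = 0.1250.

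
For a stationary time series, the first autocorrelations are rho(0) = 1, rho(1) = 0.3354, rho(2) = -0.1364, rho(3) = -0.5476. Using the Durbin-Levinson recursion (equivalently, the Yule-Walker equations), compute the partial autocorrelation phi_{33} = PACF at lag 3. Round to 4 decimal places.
\phi_{33} = -0.4830

The PACF at lag k is phi_{kk}, the last component of the solution
to the Yule-Walker system G_k phi = r_k where
  (G_k)_{ij} = rho(|i - j|), (r_k)_i = rho(i), i,j = 1..k.
Equivalently, Durbin-Levinson gives phi_{kk} iteratively:
  phi_{11} = rho(1)
  phi_{kk} = [rho(k) - sum_{j=1..k-1} phi_{k-1,j} rho(k-j)]
            / [1 - sum_{j=1..k-1} phi_{k-1,j} rho(j)],
  phi_{k,j} = phi_{k-1,j} - phi_{kk} phi_{k-1,k-j},  j = 1..k-1.
Step k = 1:
  phi_11 = rho(1) = 0.3354.
Step k = 2:
  phi_22 = [rho(2) - phi_11 rho(1)] / [1 - phi_11 rho(1)] = [-0.1364 - (0.3354)(0.3354)] / [1 - (0.3354)(0.3354)]
         = -0.24889316 / 0.88750684 = -0.280441.
  Update: phi_21 = phi_11 - phi_22 phi_11 = 0.3354 - (-0.280441)(0.3354) = 0.42946.
Step k = 3:
  phi_33 = [rho(3) - phi_21 rho(2) - phi_22 rho(1)] / [1 - phi_21 rho(1) - phi_22 rho(2)]
    numerator   = -0.5476 - (0.42946)(-0.1364) - (-0.280441)(0.3354) = -0.39496182
    denominator = 1 - (0.42946)(0.3354) - (-0.280441)(-0.1364) = 0.81770703
  phi_33 = -0.39496182 / 0.81770703 = -0.483.
Therefore phi_{33} = -0.4830.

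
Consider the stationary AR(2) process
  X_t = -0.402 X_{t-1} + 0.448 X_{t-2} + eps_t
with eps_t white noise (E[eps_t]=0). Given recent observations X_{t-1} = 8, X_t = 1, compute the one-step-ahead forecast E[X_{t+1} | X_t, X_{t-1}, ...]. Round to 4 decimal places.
E[X_{t+1} \mid \mathcal F_t] = 3.1820

For an AR(p) model X_t = c + sum_i phi_i X_{t-i} + eps_t, the
one-step-ahead conditional mean is
  E[X_{t+1} | X_t, ...] = c + sum_i phi_i X_{t+1-i}.
Substitute known values:
  E[X_{t+1} | ...] = (-0.402) * (1) + (0.448) * (8)
                   = 3.1820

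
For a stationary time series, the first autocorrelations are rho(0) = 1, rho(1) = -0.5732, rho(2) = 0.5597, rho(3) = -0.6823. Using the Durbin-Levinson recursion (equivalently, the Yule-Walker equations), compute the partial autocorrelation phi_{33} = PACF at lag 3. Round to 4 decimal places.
\phi_{33} = -0.4639

The PACF at lag k is phi_{kk}, the last component of the solution
to the Yule-Walker system G_k phi = r_k where
  (G_k)_{ij} = rho(|i - j|), (r_k)_i = rho(i), i,j = 1..k.
Equivalently, Durbin-Levinson gives phi_{kk} iteratively:
  phi_{11} = rho(1)
  phi_{kk} = [rho(k) - sum_{j=1..k-1} phi_{k-1,j} rho(k-j)]
            / [1 - sum_{j=1..k-1} phi_{k-1,j} rho(j)],
  phi_{k,j} = phi_{k-1,j} - phi_{kk} phi_{k-1,k-j},  j = 1..k-1.
Step k = 1:
  phi_11 = rho(1) = -0.5732.
Step k = 2:
  phi_22 = [rho(2) - phi_11 rho(1)] / [1 - phi_11 rho(1)] = [0.5597 - (-0.5732)(-0.5732)] / [1 - (-0.5732)(-0.5732)]
         = 0.23114176 / 0.67144176 = 0.344247.
  Update: phi_21 = phi_11 - phi_22 phi_11 = -0.5732 - (0.344247)(-0.5732) = -0.375878.
Step k = 3:
  phi_33 = [rho(3) - phi_21 rho(2) - phi_22 rho(1)] / [1 - phi_21 rho(1) - phi_22 rho(2)]
    numerator   = -0.6823 - (-0.375878)(0.5597) - (0.344247)(-0.5732) = -0.27459894
    denominator = 1 - (-0.375878)(-0.5732) - (0.344247)(0.5597) = 0.59187192
  phi_33 = -0.27459894 / 0.59187192 = -0.4639.
Therefore phi_{33} = -0.4639.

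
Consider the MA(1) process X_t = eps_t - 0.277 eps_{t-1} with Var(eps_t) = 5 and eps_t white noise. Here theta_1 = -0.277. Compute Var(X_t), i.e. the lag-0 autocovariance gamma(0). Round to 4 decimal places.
\gamma(0) = 5.3836

For an MA(q) process X_t = eps_t + sum_i theta_i eps_{t-i} with
Var(eps_t) = sigma^2, the variance is
  gamma(0) = sigma^2 * (1 + sum_i theta_i^2).
  sum_i theta_i^2 = (-0.277)^2 = 0.076729.
  gamma(0) = 5 * (1 + 0.076729) = 5 * 1.076729 = 5.383645, which rounds to 5.3836.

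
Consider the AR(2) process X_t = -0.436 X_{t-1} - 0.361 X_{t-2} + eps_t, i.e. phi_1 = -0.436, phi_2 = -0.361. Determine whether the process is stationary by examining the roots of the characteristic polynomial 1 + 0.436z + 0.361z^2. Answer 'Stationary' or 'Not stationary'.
\text{Stationary}

The AR(p) characteristic polynomial is P(z) = 1 + 0.436z + 0.361z^2.
Stationarity requires all roots to lie outside the unit circle, i.e. |z| > 1 for every root.
Set 1 + (0.436) z + (0.361) z^2 = 0, i.e. a z^2 + b z + c = 0 with a = 0.361, b = 0.436, c = 1.
Discriminant D = b^2 - 4ac = (0.436)^2 - 4*(0.361)*1 = 0.190096 - (1.444) = -1.253904.
D < 0, so the roots are the complex-conjugate pair z = (-b +/- i sqrt(-D)) / (2a) = -0.6039 +/- 1.5509i.
For a conjugate pair |z|^2 = z * conj(z) = (product of roots) = c/a = 1/(0.361) = 2.770083, so |z| = sqrt(2.770083) = 1.6644 for both roots.
Moduli of all roots: 1.6644, 1.6644.
All moduli strictly greater than 1? Yes.
Verdict: Stationary.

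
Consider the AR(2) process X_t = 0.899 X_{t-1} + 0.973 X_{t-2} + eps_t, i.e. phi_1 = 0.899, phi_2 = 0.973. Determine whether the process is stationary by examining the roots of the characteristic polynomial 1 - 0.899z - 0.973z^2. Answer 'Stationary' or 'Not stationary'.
\text{Not stationary}

The AR(p) characteristic polynomial is P(z) = 1 - 0.899z - 0.973z^2.
Stationarity requires all roots to lie outside the unit circle, i.e. |z| > 1 for every root.
Set 1 + (-0.899) z + (-0.973) z^2 = 0, i.e. a z^2 + b z + c = 0 with a = -0.973, b = -0.899, c = 1.
Discriminant D = b^2 - 4ac = (-0.899)^2 - 4*(-0.973)*1 = 0.808201 - (-3.892) = 4.700201.
D >= 0, so the roots are real: z = (-b +/- sqrt(D)) / (2a) = (0.899 +/- 2.167995) / (-1.946).
  z_1 = (0.899 + 2.167995) / (-1.946) = -1.5761,   |z_1| = 1.5761.
  z_2 = (0.899 - 2.167995) / (-1.946) = 0.6521,   |z_2| = 0.6521.
Moduli of all roots: 1.5761, 0.6521.
All moduli strictly greater than 1? No.
Verdict: Not stationary.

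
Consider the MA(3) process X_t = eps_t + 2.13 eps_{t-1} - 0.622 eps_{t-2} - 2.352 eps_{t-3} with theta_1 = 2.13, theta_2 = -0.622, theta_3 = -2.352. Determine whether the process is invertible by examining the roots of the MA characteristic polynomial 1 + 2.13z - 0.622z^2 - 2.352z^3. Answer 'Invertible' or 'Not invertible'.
\text{Not invertible}

The MA(q) characteristic polynomial is P(z) = 1 + 2.13z - 0.622z^2 - 2.352z^3.
Invertibility requires all roots to lie outside the unit circle, i.e. |z| > 1 for every root.
Degree 3: look for a simple real root z0 first, then factor out (1 - z/z0) and solve the remaining quadratic.
Testing z0 = -0.625: P(-0.625) = 1 + (2.13)(-0.625) + (-0.622)(-0.625)^2 + (-2.352)(-0.625)^3
  = 1 + (-1.33125) + (-0.242969) + (0.574219) = 0.  So z_0 = -0.625 is a root, |z_0| = 0.625.
Divide out the factor (1 + 1.6 z) = (1 - z/z0) (since 1/z0 = -1.6):
  P(z) = (1 + 1.6 z)(1 + (0.53) z + (-1.47) z^2)
  [check: z-coef 0.53 - (-1.6) = 2.13; z^2-coef -1.47 - (-1.6)(0.53) = -0.622; z^3-coef -(-1.6)(-1.47) = -2.352.]
Remaining roots from the quadratic factor 1 + (0.53) z + (-1.47) z^2:
  Set 1 + (0.53) z + (-1.47) z^2 = 0, i.e. a z^2 + b z + c = 0 with a = -1.47, b = 0.53, c = 1.
  Discriminant D = b^2 - 4ac = (0.53)^2 - 4*(-1.47)*1 = 0.2809 - (-5.88) = 6.1609.
  D >= 0, so the roots are real: z = (-b +/- sqrt(D)) / (2a) = (-0.53 +/- 2.482116) / (-2.94).
    z_1 = (-0.53 + 2.482116) / (-2.94) = -0.664,   |z_1| = 0.664.
    z_2 = (-0.53 - 2.482116) / (-2.94) = 1.0245,   |z_2| = 1.0245.
Moduli of all roots: 0.6250, 0.6640, 1.0245.
All moduli strictly greater than 1? No.
Verdict: Not invertible.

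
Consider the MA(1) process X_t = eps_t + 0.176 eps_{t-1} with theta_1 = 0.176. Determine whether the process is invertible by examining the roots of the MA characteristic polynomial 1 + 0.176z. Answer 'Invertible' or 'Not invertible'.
\text{Invertible}

The MA(q) characteristic polynomial is P(z) = 1 + 0.176z.
Invertibility requires all roots to lie outside the unit circle, i.e. |z| > 1 for every root.
This is linear in z: 1 + (0.176) z = 0  =>  z = -1/(0.176) = -5.681818,  |z| = 5.681818.
Moduli of all roots: 5.6818.
All moduli strictly greater than 1? Yes.
Verdict: Invertible.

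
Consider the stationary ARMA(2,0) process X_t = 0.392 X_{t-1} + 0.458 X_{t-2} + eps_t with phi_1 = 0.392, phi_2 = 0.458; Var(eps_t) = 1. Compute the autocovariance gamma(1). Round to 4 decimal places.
\gamma(1) = 1.9191

Multiply the model equation by X_{t-k} and take expectations. With theta_0 = psi_0 = 1 and psi_j the MA(infinity) weights, this gives
  gamma(k) - sum_i phi_i gamma(k-i) = c_k,
  c_k = sigma^2 * sum_{j=k..q} theta_j psi_{j-k}   (c_k = 0 for k > q),
using gamma(-m) = gamma(m).
Pure AR (q = 0): c_0 = sigma^2 = 1, c_k = 0 for k >= 1.
Equations for k = 0, 1, 2 (AR order 2, c_2 = 0):
  (E0) gamma(0) = phi_1 gamma(1) + phi_2 gamma(2) + c_0
  (E1) gamma(1) = phi_1 gamma(0) + phi_2 gamma(1) + c_1
  (E2) gamma(2) = phi_1 gamma(1) + phi_2 gamma(0)
From (E1): gamma(1) = A gamma(0) + B with
  A = phi_1 / (1 - phi_2) = 0.392 / 0.542 = 0.723247,   B = c_1 / (1 - phi_2) = 0 / 0.542 = 0.
Insert (E2) into (E0): gamma(0) (1 - phi_2^2) = phi_1 (1 + phi_2) gamma(1) + c_0.
  phi_1 (1 + phi_2) = (0.392)(1.458) = 0.571536,   1 - phi_2^2 = 0.790236.
Replace gamma(1) by A gamma(0) + B and collect gamma(0):
  gamma(0) [0.790236 - (0.571536)(0.723247)] = c_0 = 1
  gamma(0) * 0.376874 = 1
  gamma(0) = 1 / 0.376874 = 2.653406.
  gamma(1) = A gamma(0) = (0.723247)(2.653406) = 1.919068.
Therefore gamma(1) = 1.9191 (to 4 decimal places).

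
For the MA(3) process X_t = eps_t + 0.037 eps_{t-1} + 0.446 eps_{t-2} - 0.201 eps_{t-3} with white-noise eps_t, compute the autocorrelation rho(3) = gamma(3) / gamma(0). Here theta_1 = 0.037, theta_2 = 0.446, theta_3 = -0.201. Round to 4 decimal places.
\rho(3) = -0.1620

For an MA(q) process with theta_0 = 1, the autocovariance is
  gamma(k) = sigma^2 * sum_{i=0..q-k} theta_i * theta_{i+k},
and rho(k) = gamma(k) / gamma(0). Sigma^2 cancels.
  numerator   = (1)*(-0.201) = -0.201.
  denominator = (1)^2 + (0.037)^2 + (0.446)^2 + (-0.201)^2 = 1.240686.
  rho(3) = -0.201 / 1.240686 = -0.1620.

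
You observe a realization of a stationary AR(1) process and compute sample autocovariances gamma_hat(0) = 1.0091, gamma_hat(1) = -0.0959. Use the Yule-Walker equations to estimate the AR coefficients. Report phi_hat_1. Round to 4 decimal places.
\hat\phi_{1} = -0.0950

The Yule-Walker equations for an AR(p) process read, in matrix form,
  Gamma_p phi = r_p,   with   (Gamma_p)_{ij} = gamma(|i - j|),
                       (r_p)_i = gamma(i),   i,j = 1..p.
Substitute the sample gammas (Toeplitz matrix and right-hand side of size 1):
  Gamma_p = [[1.0091]]
  r_p     = [-0.0959]
With p = 1 this is the single equation gamma(0) phi_1 = gamma(1):
  phi_hat_1 = gamma(1) / gamma(0) = -0.0959 / 1.0091 = -0.0950.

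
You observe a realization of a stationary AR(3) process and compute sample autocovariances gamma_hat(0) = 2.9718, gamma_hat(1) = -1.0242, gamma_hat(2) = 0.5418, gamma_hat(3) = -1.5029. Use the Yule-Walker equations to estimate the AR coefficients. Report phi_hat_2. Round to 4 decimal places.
\hat\phi_{2} = -0.0820

The Yule-Walker equations for an AR(p) process read, in matrix form,
  Gamma_p phi = r_p,   with   (Gamma_p)_{ij} = gamma(|i - j|),
                       (r_p)_i = gamma(i),   i,j = 1..p.
Substitute the sample gammas (Toeplitz matrix and right-hand side of size 3):
  Gamma_p = [[2.9718, -1.0242, 0.5418], [-1.0242, 2.9718, -1.0242], [0.5418, -1.0242, 2.9718]]
  r_p     = [-1.0242, 0.5418, -1.5029]
Written out (R1..R3):
  (R1) 2.9718 phi_1 - 1.0242 phi_2 + 0.5418 phi_3 = -1.0242
  (R2) -1.0242 phi_1 + 2.9718 phi_2 - 1.0242 phi_3 = 0.5418
  (R3) 0.5418 phi_1 - 1.0242 phi_2 + 2.9718 phi_3 = -1.5029
Gaussian elimination:
  R2 <- R2 - (-1.0242/2.9718) R1 = R2 - (-0.34464) R1:  2.61882 phi_2 - 0.837474 phi_3 = 0.18882
  R3 <- R3 - (0.5418/2.9718) R1 = R3 - (0.182314) R1:  -0.837474 phi_2 + 2.873022 phi_3 = -1.316174
  R3 <- R3 - (-0.837474/2.61882) R2 = R3 - (-0.319791) R2:  2.605206 phi_3 = -1.255791
Back-substitution:
  phi_hat_3 = -1.255791 / 2.605206 = -0.482032
  phi_hat_2 = (0.18882 - (-0.837474)(-0.482032)) / 2.61882 = -0.082048
  phi_hat_1 = (-1.0242 - (-1.0242)(-0.082048) - (0.5418)(-0.482032)) / 2.9718 = -0.285036
So phi_hat = [-0.2850, -0.0820, -0.4820].
Therefore phi_hat_2 = -0.0820.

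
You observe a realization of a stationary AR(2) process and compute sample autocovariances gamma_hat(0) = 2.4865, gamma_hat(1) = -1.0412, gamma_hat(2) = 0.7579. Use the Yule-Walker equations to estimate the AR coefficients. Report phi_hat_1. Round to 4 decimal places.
\hat\phi_{1} = -0.3530

The Yule-Walker equations for an AR(p) process read, in matrix form,
  Gamma_p phi = r_p,   with   (Gamma_p)_{ij} = gamma(|i - j|),
                       (r_p)_i = gamma(i),   i,j = 1..p.
Substitute the sample gammas (Toeplitz matrix and right-hand side of size 2):
  Gamma_p = [[2.4865, -1.0412], [-1.0412, 2.4865]]
  r_p     = [-1.0412, 0.7579]
Written out:
  2.4865 phi_1 - 1.0412 phi_2 = -1.0412
  -1.0412 phi_1 + 2.4865 phi_2 = 0.7579
Solve by Cramer's rule:
  det = gamma(0)^2 - gamma(1)^2 = (2.4865)^2 - (-1.0412)^2 = 6.18268225 - 1.08409744 = 5.09858481
  phi_hat_1 = [gamma(1) gamma(0) - gamma(1) gamma(2)] / det = [(-1.0412)(2.4865) - (-1.0412)(0.7579)] / 5.09858481 = -1.79981832 / 5.09858481 = -0.353
  phi_hat_2 = [gamma(0) gamma(2) - gamma(1)^2] / det = [(2.4865)(0.7579) - (-1.0412)^2] / 5.09858481 = 0.80042091 / 5.09858481 = 0.157
So phi_hat = [-0.3530, 0.1570].
Therefore phi_hat_1 = -0.3530.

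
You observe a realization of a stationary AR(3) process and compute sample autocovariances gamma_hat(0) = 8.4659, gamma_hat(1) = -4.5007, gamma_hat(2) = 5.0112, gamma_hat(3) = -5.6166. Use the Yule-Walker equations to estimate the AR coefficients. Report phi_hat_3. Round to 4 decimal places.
\hat\phi_{3} = -0.4370

The Yule-Walker equations for an AR(p) process read, in matrix form,
  Gamma_p phi = r_p,   with   (Gamma_p)_{ij} = gamma(|i - j|),
                       (r_p)_i = gamma(i),   i,j = 1..p.
Substitute the sample gammas (Toeplitz matrix and right-hand side of size 3):
  Gamma_p = [[8.4659, -4.5007, 5.0112], [-4.5007, 8.4659, -4.5007], [5.0112, -4.5007, 8.4659]]
  r_p     = [-4.5007, 5.0112, -5.6166]
Written out (R1..R3):
  (R1) 8.4659 phi_1 - 4.5007 phi_2 + 5.0112 phi_3 = -4.5007
  (R2) -4.5007 phi_1 + 8.4659 phi_2 - 4.5007 phi_3 = 5.0112
  (R3) 5.0112 phi_1 - 4.5007 phi_2 + 8.4659 phi_3 = -5.6166
Gaussian elimination:
  R2 <- R2 - (-4.5007/8.4659) R1 = R2 - (-0.531627) R1:  6.073207 phi_2 - 1.836611 phi_3 = 2.618507
  R3 <- R3 - (5.0112/8.4659) R1 = R3 - (0.591928) R1:  -1.836611 phi_2 + 5.499632 phi_3 = -2.952511
  R3 <- R3 - (-1.836611/6.073207) R2 = R3 - (-0.302412) R2:  4.944219 phi_3 = -2.160643
Back-substitution:
  phi_hat_3 = -2.160643 / 4.944219 = -0.437004
  phi_hat_2 = (2.618507 - (-1.836611)(-0.437004)) / 6.073207 = 0.299002
  phi_hat_1 = (-4.5007 - (-4.5007)(0.299002) - (5.0112)(-0.437004)) / 8.4659 = -0.113995
So phi_hat = [-0.1140, 0.2990, -0.4370].
Therefore phi_hat_3 = -0.4370.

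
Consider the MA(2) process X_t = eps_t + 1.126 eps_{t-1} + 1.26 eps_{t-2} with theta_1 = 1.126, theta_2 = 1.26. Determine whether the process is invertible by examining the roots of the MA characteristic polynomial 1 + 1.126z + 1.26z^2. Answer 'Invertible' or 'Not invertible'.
\text{Not invertible}

The MA(q) characteristic polynomial is P(z) = 1 + 1.126z + 1.26z^2.
Invertibility requires all roots to lie outside the unit circle, i.e. |z| > 1 for every root.
Set 1 + (1.126) z + (1.26) z^2 = 0, i.e. a z^2 + b z + c = 0 with a = 1.26, b = 1.126, c = 1.
Discriminant D = b^2 - 4ac = (1.126)^2 - 4*(1.26)*1 = 1.267876 - (5.04) = -3.772124.
D < 0, so the roots are the complex-conjugate pair z = (-b +/- i sqrt(-D)) / (2a) = -0.4468 +/- 0.7707i.
For a conjugate pair |z|^2 = z * conj(z) = (product of roots) = c/a = 1/(1.26) = 0.793651, so |z| = sqrt(0.793651) = 0.8909 for both roots.
Moduli of all roots: 0.8909, 0.8909.
All moduli strictly greater than 1? No.
Verdict: Not invertible.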